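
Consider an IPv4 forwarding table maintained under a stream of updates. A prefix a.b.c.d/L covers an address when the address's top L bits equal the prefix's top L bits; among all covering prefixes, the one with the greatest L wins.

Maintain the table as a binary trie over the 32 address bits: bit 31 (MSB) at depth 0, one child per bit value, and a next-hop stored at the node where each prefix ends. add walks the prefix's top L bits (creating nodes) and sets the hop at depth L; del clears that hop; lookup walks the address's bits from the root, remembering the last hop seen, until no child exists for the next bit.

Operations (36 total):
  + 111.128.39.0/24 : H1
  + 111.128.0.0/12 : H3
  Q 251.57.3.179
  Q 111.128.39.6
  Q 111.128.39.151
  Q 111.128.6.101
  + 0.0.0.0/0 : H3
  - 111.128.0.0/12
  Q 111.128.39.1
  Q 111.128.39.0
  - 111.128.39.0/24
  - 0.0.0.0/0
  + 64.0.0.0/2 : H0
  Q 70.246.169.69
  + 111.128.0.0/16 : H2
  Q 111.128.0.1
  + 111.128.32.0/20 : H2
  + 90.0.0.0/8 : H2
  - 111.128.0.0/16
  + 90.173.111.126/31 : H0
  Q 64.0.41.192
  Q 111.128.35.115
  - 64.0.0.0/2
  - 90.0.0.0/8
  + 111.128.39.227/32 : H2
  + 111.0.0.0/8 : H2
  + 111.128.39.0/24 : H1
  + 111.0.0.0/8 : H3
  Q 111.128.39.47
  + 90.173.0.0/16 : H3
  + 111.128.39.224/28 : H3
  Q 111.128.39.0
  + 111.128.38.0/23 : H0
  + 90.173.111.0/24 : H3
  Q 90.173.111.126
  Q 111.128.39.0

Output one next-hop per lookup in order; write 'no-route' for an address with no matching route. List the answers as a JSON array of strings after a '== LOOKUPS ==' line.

Trace:
  + 111.128.39.0/24 (H1) depth=24
  + 111.128.0.0/12 (H3) depth=12
  lookup 251.57.3.179: bits ε walk d0:- -> no-route
  lookup 111.128.39.6: bits 011011111000000000100111 walk d0:-→d1:-→d2:-→d3:-→d4:-→d5:-→d6:-→d7:-→d8:-→d9:-→d10:-→d11:-→d12:H3→d13:-→d14:-→d15:-→d16:-→d17:-→d18:-→d19:-→d20:-→d21:-→d22:-→d23:-→d24:H1 -> H1
  lookup 111.128.39.151: bits 011011111000000000100111 walk d0:-→d1:-→d2:-→d3:-→d4:-→d5:-→d6:-→d7:-→d8:-→d9:-→d10:-→d11:-→d12:H3→d13:-→d14:-→d15:-→d16:-→d17:-→d18:-→d19:-→d20:-→d21:-→d22:-→d23:-→d24:H1 -> H1
  lookup 111.128.6.101: bits 011011111000000000 walk d0:-→d1:-→d2:-→d3:-→d4:-→d5:-→d6:-→d7:-→d8:-→d9:-→d10:-→d11:-→d12:H3→d13:-→d14:-→d15:-→d16:-→d17:-→d18:- -> H3
  + 0.0.0.0/0 (H3) depth=0
  del 111.128.0.0/12 (clear depth 12)
  lookup 111.128.39.1: bits 011011111000000000100111 walk d0:H3→d1:-→d2:-→d3:-→d4:-→d5:-→d6:-→d7:-→d8:-→d9:-→d10:-→d11:-→d12:-→d13:-→d14:-→d15:-→d16:-→d17:-→d18:-→d19:-→d20:-→d21:-→d22:-→d23:-→d24:H1 -> H1
  lookup 111.128.39.0: bits 011011111000000000100111 walk d0:H3→d1:-→d2:-→d3:-→d4:-→d5:-→d6:-→d7:-→d8:-→d9:-→d10:-→d11:-→d12:-→d13:-→d14:-→d15:-→d16:-→d17:-→d18:-→d19:-→d20:-→d21:-→d22:-→d23:-→d24:H1 -> H1
  del 111.128.39.0/24 (clear depth 24)
  del 0.0.0.0/0 (clear depth 0)
  + 64.0.0.0/2 (H0) depth=2
  lookup 70.246.169.69: bits 01 walk d0:-→d1:-→d2:H0 -> H0
  + 111.128.0.0/16 (H2) depth=16
  lookup 111.128.0.1: bits 011011111000000000 walk d0:-→d1:-→d2:H0→d3:-→d4:-→d5:-→d6:-→d7:-→d8:-→d9:-→d10:-→d11:-→d12:-→d13:-→d14:-→d15:-→d16:H2→d17:-→d18:- -> H2
  + 111.128.32.0/20 (H2) depth=20
  + 90.0.0.0/8 (H2) depth=8
  del 111.128.0.0/16 (clear depth 16)
  + 90.173.111.126/31 (H0) depth=31
  lookup 64.0.41.192: bits 010 walk d0:-→d1:-→d2:H0→d3:- -> H0
  lookup 111.128.35.115: bits 011011111000000000100 walk d0:-→d1:-→d2:H0→d3:-→d4:-→d5:-→d6:-→d7:-→d8:-→d9:-→d10:-→d11:-→d12:-→d13:-→d14:-→d15:-→d16:-→d17:-→d18:-→d19:-→d20:H2→d21:- -> H2
  del 64.0.0.0/2 (clear depth 2)
  del 90.0.0.0/8 (clear depth 8)
  + 111.128.39.227/32 (H2) depth=32
  + 111.0.0.0/8 (H2) depth=8
  + 111.128.39.0/24 (H1) depth=24
  + 111.0.0.0/8 (H3) depth=8
  lookup 111.128.39.47: bits 011011111000000000100111 walk d0:-→d1:-→d2:-→d3:-→d4:-→d5:-→d6:-→d7:-→d8:H3→d9:-→d10:-→d11:-→d12:-→d13:-→d14:-→d15:-→d16:-→d17:-→d18:-→d19:-→d20:H2→d21:-→d22:-→d23:-→d24:H1 -> H1
  + 90.173.0.0/16 (H3) depth=16
  + 111.128.39.224/28 (H3) depth=28
  lookup 111.128.39.0: bits 011011111000000000100111 walk d0:-→d1:-→d2:-→d3:-→d4:-→d5:-→d6:-→d7:-→d8:H3→d9:-→d10:-→d11:-→d12:-→d13:-→d14:-→d15:-→d16:-→d17:-→d18:-→d19:-→d20:H2→d21:-→d22:-→d23:-→d24:H1 -> H1
  + 111.128.38.0/23 (H0) depth=23
  + 90.173.111.0/24 (H3) depth=24
  lookup 90.173.111.126: bits 0101101010101101011011110111111 walk d0:-→d1:-→d2:-→d3:-→d4:-→d5:-→d6:-→d7:-→d8:-→d9:-→d10:-→d11:-→d12:-→d13:-→d14:-→d15:-→d16:H3→d17:-→d18:-→d19:-→d20:-→d21:-→d22:-→d23:-→d24:H3→d25:-→d26:-→d27:-→d28:-→d29:-→d30:-→d31:H0 -> H0
  lookup 111.128.39.0: bits 011011111000000000100111 walk d0:-→d1:-→d2:-→d3:-→d4:-→d5:-→d6:-→d7:-→d8:H3→d9:-→d10:-→d11:-→d12:-→d13:-→d14:-→d15:-→d16:-→d17:-→d18:-→d19:-→d20:H2→d21:-→d22:-→d23:H0→d24:H1 -> H1

== LOOKUPS ==
["no-route","H1","H1","H3","H1","H1","H0","H2","H0","H2","H1","H1","H0","H1"]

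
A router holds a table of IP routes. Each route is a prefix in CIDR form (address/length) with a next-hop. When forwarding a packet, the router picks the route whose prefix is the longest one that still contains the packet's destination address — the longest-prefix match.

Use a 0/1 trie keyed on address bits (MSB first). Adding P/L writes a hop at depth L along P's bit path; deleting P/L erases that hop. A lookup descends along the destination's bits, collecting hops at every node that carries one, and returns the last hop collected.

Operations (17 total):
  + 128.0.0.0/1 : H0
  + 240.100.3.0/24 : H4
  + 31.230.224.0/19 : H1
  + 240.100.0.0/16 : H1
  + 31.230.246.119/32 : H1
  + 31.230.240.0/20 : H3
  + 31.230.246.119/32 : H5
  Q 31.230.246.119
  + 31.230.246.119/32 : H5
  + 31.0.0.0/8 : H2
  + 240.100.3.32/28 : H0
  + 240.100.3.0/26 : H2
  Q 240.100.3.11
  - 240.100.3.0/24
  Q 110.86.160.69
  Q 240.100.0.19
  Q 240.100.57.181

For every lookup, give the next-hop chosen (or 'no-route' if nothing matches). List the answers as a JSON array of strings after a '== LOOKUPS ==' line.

Apply in order:
  add 128.0.0.0/1 -> H0 at depth 1
  add 240.100.3.0/24 -> H4 at depth 24
  add 31.230.224.0/19 -> H1 at depth 19
  add 240.100.0.0/16 -> H1 at depth 16
  add 31.230.246.119/32 -> H1 at depth 32
  add 31.230.240.0/20 -> H3 at depth 20
  add 31.230.246.119/32 -> H5 at depth 32
  ? 31.230.246.119  path d0:-→d1:-→d2:-→d3:-→d4:-→d5:-→d6:-→d7:-→d8:-→d9:-→d10:-→d11:-→d12:-→d13:-→d14:-→d15:-→d16:-→d17:-→d18:-→d19:H1→d20:H3→d21:-→d22:-→d23:-→d24:-→d25:-→d26:-→d27:-→d28:-→d29:-→d30:-→d31:-→d32:H5  best=H5
  add 31.230.246.119/32 -> H5 at depth 32
  add 31.0.0.0/8 -> H2 at depth 8
  add 240.100.3.32/28 -> H0 at depth 28
  add 240.100.3.0/26 -> H2 at depth 26
  ? 240.100.3.11  path d0:-→d1:H0→d2:-→d3:-→d4:-→d5:-→d6:-→d7:-→d8:-→d9:-→d10:-→d11:-→d12:-→d13:-→d14:-→d15:-→d16:H1→d17:-→d18:-→d19:-→d20:-→d21:-→d22:-→d23:-→d24:H4→d25:-→d26:H2  best=H2
  del 240.100.3.0/24 (clear depth 24)
  ? 110.86.160.69  path d0:-→d1:-  best=no-route
  ? 240.100.0.19  path d0:-→d1:H0→d2:-→d3:-→d4:-→d5:-→d6:-→d7:-→d8:-→d9:-→d10:-→d11:-→d12:-→d13:-→d14:-→d15:-→d16:H1→d17:-→d18:-→d19:-→d20:-→d21:-→d22:-  best=H1
  ? 240.100.57.181  path d0:-→d1:H0→d2:-→d3:-→d4:-→d5:-→d6:-→d7:-→d8:-→d9:-→d10:-→d11:-→d12:-→d13:-→d14:-→d15:-→d16:H1→d17:-→d18:-  best=H1

== LOOKUPS ==
["H5","H2","no-route","H1","H1"]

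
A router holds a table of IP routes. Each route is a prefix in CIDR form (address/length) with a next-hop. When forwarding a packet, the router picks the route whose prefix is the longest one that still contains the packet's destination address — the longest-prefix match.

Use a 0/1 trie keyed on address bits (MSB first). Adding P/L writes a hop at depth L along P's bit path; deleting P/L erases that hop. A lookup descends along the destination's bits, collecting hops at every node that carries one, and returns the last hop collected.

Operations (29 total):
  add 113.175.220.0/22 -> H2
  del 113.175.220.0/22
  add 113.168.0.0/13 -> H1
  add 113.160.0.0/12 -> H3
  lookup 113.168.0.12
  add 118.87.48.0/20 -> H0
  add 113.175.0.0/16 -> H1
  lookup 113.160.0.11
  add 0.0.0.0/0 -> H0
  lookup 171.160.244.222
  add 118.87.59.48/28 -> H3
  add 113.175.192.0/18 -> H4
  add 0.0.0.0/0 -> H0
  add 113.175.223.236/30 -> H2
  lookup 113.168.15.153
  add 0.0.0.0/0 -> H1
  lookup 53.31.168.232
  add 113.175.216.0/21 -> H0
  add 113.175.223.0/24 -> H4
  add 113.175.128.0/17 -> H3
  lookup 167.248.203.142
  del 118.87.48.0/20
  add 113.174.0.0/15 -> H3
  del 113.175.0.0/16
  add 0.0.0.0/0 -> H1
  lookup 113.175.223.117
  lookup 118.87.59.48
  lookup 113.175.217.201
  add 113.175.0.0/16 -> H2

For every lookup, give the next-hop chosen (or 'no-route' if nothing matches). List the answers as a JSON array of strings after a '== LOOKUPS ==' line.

Process each operation:
  add 113.175.220.0/22 -> H2 at depth 22
  del 113.175.220.0/22 (clear depth 22)
  add 113.168.0.0/13 -> H1 at depth 13
  add 113.160.0.0/12 -> H3 at depth 12
  lookup 113.168.0.12: bits 0111000110101 walk d0:-→d1:-→d2:-→d3:-→d4:-→d5:-→d6:-→d7:-→d8:-→d9:-→d10:-→d11:-→d12:H3→d13:H1 -> H1
  add 118.87.48.0/20 -> H0 at depth 20
  add 113.175.0.0/16 -> H1 at depth 16
  lookup 113.160.0.11: bits 011100011010 walk d0:-→d1:-→d2:-→d3:-→d4:-→d5:-→d6:-→d7:-→d8:-→d9:-→d10:-→d11:-→d12:H3 -> H3
  add 0.0.0.0/0 -> H0 at depth 0
  lookup 171.160.244.222: bits ε walk d0:H0 -> H0
  add 118.87.59.48/28 -> H3 at depth 28
  add 113.175.192.0/18 -> H4 at depth 18
  add 0.0.0.0/0 -> H0 at depth 0
  add 113.175.223.236/30 -> H2 at depth 30
  lookup 113.168.15.153: bits 0111000110101 walk d0:H0→d1:-→d2:-→d3:-→d4:-→d5:-→d6:-→d7:-→d8:-→d9:-→d10:-→d11:-→d12:H3→d13:H1 -> H1
  add 0.0.0.0/0 -> H1 at depth 0
  lookup 53.31.168.232: bits 0 walk d0:H1→d1:- -> H1
  add 113.175.216.0/21 -> H0 at depth 21
  add 113.175.223.0/24 -> H4 at depth 24
  add 113.175.128.0/17 -> H3 at depth 17
  lookup 167.248.203.142: bits ε walk d0:H1 -> H1
  del 118.87.48.0/20 (clear depth 20)
  add 113.174.0.0/15 -> H3 at depth 15
  del 113.175.0.0/16 (clear depth 16)
  add 0.0.0.0/0 -> H1 at depth 0
  lookup 113.175.223.117: bits 011100011010111111011111 walk d0:H1→d1:-→d2:-→d3:-→d4:-→d5:-→d6:-→d7:-→d8:-→d9:-→d10:-→d11:-→d12:H3→d13:H1→d14:-→d15:H3→d16:-→d17:H3→d18:H4→d19:-→d20:-→d21:H0→d22:-→d23:-→d24:H4 -> H4
  lookup 118.87.59.48: bits 0111011001010111001110110011 walk d0:H1→d1:-→d2:-→d3:-→d4:-→d5:-→d6:-→d7:-→d8:-→d9:-→d10:-→d11:-→d12:-→d13:-→d14:-→d15:-→d16:-→d17:-→d18:-→d19:-→d20:-→d21:-→d22:-→d23:-→d24:-→d25:-→d26:-→d27:-→d28:H3 -> H3
  lookup 113.175.217.201: bits 011100011010111111011 walk d0:H1→d1:-→d2:-→d3:-→d4:-→d5:-→d6:-→d7:-→d8:-→d9:-→d10:-→d11:-→d12:H3→d13:H1→d14:-→d15:H3→d16:-→d17:H3→d18:H4→d19:-→d20:-→d21:H0 -> H0
  add 113.175.0.0/16 -> H2 at depth 16

== LOOKUPS ==
["H1","H3","H0","H1","H1","H1","H4","H3","H0"]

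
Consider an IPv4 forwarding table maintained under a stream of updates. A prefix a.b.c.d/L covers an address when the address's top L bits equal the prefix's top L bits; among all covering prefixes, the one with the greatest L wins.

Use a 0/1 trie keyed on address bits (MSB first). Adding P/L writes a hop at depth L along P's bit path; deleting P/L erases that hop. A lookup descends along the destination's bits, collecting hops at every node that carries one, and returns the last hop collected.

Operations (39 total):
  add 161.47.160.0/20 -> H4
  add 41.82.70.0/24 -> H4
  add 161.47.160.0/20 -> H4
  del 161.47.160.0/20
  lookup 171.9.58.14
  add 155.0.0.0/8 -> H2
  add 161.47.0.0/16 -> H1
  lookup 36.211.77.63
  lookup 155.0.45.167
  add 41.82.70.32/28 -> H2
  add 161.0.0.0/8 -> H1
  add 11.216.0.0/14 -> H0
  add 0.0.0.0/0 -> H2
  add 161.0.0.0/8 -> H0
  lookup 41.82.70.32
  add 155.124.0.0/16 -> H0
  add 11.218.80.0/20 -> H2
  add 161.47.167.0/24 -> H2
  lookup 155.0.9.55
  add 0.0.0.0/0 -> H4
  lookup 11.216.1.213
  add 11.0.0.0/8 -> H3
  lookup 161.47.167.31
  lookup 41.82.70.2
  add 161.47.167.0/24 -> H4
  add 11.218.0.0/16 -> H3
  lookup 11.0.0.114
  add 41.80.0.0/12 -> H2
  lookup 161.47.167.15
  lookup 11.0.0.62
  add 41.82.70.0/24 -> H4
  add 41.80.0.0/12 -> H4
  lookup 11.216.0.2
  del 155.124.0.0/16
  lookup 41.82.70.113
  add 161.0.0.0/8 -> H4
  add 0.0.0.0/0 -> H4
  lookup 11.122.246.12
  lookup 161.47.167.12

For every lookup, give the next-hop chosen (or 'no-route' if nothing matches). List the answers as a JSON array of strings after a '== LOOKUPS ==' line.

Trace:
  add 161.47.160.0/20 -> H4 at depth 20
  add 41.82.70.0/24 -> H4 at depth 24
  add 161.47.160.0/20 -> H4 at depth 20
  - 161.47.160.0/20 clear@20
  lookup 171.9.58.14: bits 1010 walk d0:-→d1:-→d2:-→d3:-→d4:- -> no-route
  add 155.0.0.0/8 -> H2 at depth 8
  add 161.47.0.0/16 -> H1 at depth 16
  lookup 36.211.77.63: bits 0010 walk d0:-→d1:-→d2:-→d3:-→d4:- -> no-route
  lookup 155.0.45.167: bits 10011011 walk d0:-→d1:-→d2:-→d3:-→d4:-→d5:-→d6:-→d7:-→d8:H2 -> H2
  add 41.82.70.32/28 -> H2 at depth 28
  add 161.0.0.0/8 -> H1 at depth 8
  add 11.216.0.0/14 -> H0 at depth 14
  add 0.0.0.0/0 -> H2 at depth 0
  add 161.0.0.0/8 -> H0 at depth 8
  lookup 41.82.70.32: bits 0010100101010010010001100010 walk d0:H2→d1:-→d2:-→d3:-→d4:-→d5:-→d6:-→d7:-→d8:-→d9:-→d10:-→d11:-→d12:-→d13:-→d14:-→d15:-→d16:-→d17:-→d18:-→d19:-→d20:-→d21:-→d22:-→d23:-→d24:H4→d25:-→d26:-→d27:-→d28:H2 -> H2
  add 155.124.0.0/16 -> H0 at depth 16
  add 11.218.80.0/20 -> H2 at depth 20
  add 161.47.167.0/24 -> H2 at depth 24
  lookup 155.0.9.55: bits 100110110 walk d0:H2→d1:-→d2:-→d3:-→d4:-→d5:-→d6:-→d7:-→d8:H2→d9:- -> H2
  add 0.0.0.0/0 -> H4 at depth 0
  lookup 11.216.1.213: bits 00001011110110 walk d0:H4→d1:-→d2:-→d3:-→d4:-→d5:-→d6:-→d7:-→d8:-→d9:-→d10:-→d11:-→d12:-→d13:-→d14:H0 -> H0
  add 11.0.0.0/8 -> H3 at depth 8
  lookup 161.47.167.31: bits 101000010010111110100111 walk d0:H4→d1:-→d2:-→d3:-→d4:-→d5:-→d6:-→d7:-→d8:H0→d9:-→d10:-→d11:-→d12:-→d13:-→d14:-→d15:-→d16:H1→d17:-→d18:-→d19:-→d20:-→d21:-→d22:-→d23:-→d24:H2 -> H2
  lookup 41.82.70.2: bits 00101001010100100100011000 walk d0:H4→d1:-→d2:-→d3:-→d4:-→d5:-→d6:-→d7:-→d8:-→d9:-→d10:-→d11:-→d12:-→d13:-→d14:-→d15:-→d16:-→d17:-→d18:-→d19:-→d20:-→d21:-→d22:-→d23:-→d24:H4→d25:-→d26:- -> H4
  add 161.47.167.0/24 -> H4 at depth 24
  add 11.218.0.0/16 -> H3 at depth 16
  lookup 11.0.0.114: bits 00001011 walk d0:H4→d1:-→d2:-→d3:-→d4:-→d5:-→d6:-→d7:-→d8:H3 -> H3
  add 41.80.0.0/12 -> H2 at depth 12
  lookup 161.47.167.15: bits 101000010010111110100111 walk d0:H4→d1:-→d2:-→d3:-→d4:-→d5:-→d6:-→d7:-→d8:H0→d9:-→d10:-→d11:-→d12:-→d13:-→d14:-→d15:-→d16:H1→d17:-→d18:-→d19:-→d20:-→d21:-→d22:-→d23:-→d24:H4 -> H4
  lookup 11.0.0.62: bits 00001011 walk d0:H4→d1:-→d2:-→d3:-→d4:-→d5:-→d6:-→d7:-→d8:H3 -> H3
  add 41.82.70.0/24 -> H4 at depth 24
  add 41.80.0.0/12 -> H4 at depth 12
  lookup 11.216.0.2: bits 00001011110110 walk d0:H4→d1:-→d2:-→d3:-→d4:-→d5:-→d6:-→d7:-→d8:H3→d9:-→d10:-→d11:-→d12:-→d13:-→d14:H0 -> H0
  - 155.124.0.0/16 clear@16
  lookup 41.82.70.113: bits 0010100101010010010001100 walk d0:H4→d1:-→d2:-→d3:-→d4:-→d5:-→d6:-→d7:-→d8:-→d9:-→d10:-→d11:-→d12:H4→d13:-→d14:-→d15:-→d16:-→d17:-→d18:-→d19:-→d20:-→d21:-→d22:-→d23:-→d24:H4→d25:- -> H4
  add 161.0.0.0/8 -> H4 at depth 8
  add 0.0.0.0/0 -> H4 at depth 0
  lookup 11.122.246.12: bits 00001011 walk d0:H4→d1:-→d2:-→d3:-→d4:-→d5:-→d6:-→d7:-→d8:H3 -> H3
  lookup 161.47.167.12: bits 101000010010111110100111 walk d0:H4→d1:-→d2:-→d3:-→d4:-→d5:-→d6:-→d7:-→d8:H4→d9:-→d10:-→d11:-→d12:-→d13:-→d14:-→d15:-→d16:H1→d17:-→d18:-→d19:-→d20:-→d21:-→d22:-→d23:-→d24:H4 -> H4

== LOOKUPS ==
["no-route","no-route","H2","H2","H2","H0","H2","H4","H3","H4","H3","H0","H4","H3","H4"]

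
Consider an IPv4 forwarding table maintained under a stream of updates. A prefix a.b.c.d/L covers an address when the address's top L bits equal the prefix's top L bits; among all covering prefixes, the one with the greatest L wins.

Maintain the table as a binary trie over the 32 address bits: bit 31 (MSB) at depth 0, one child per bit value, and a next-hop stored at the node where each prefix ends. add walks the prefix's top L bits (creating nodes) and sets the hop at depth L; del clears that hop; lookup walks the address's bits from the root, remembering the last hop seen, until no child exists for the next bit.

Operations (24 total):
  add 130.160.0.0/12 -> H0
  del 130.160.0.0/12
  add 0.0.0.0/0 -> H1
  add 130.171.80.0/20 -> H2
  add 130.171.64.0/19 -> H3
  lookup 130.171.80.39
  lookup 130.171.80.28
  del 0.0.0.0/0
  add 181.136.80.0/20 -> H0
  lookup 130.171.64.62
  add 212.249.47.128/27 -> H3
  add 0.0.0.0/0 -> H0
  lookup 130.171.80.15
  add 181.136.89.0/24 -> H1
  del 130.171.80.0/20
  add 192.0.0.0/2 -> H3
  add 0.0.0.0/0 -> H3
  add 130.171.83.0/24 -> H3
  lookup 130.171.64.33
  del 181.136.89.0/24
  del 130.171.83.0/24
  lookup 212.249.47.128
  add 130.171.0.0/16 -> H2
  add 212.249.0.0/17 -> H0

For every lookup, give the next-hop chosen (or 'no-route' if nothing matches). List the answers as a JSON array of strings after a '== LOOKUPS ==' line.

Apply in order:
  + 130.160.0.0/12 (H0) depth=12
  - 130.160.0.0/12 clear@12
  + 0.0.0.0/0 (H1) depth=0
  + 130.171.80.0/20 (H2) depth=20
  + 130.171.64.0/19 (H3) depth=19
  lookup 130.171.80.39: bits 10000010101010110101 walk d0:H1→d1:-→d2:-→d3:-→d4:-→d5:-→d6:-→d7:-→d8:-→d9:-→d10:-→d11:-→d12:-→d13:-→d14:-→d15:-→d16:-→d17:-→d18:-→d19:H3→d20:H2 -> H2
  lookup 130.171.80.28: bits 10000010101010110101 walk d0:H1→d1:-→d2:-→d3:-→d4:-→d5:-→d6:-→d7:-→d8:-→d9:-→d10:-→d11:-→d12:-→d13:-→d14:-→d15:-→d16:-→d17:-→d18:-→d19:H3→d20:H2 -> H2
  - 0.0.0.0/0 clear@0
  + 181.136.80.0/20 (H0) depth=20
  lookup 130.171.64.62: bits 1000001010101011010 walk d0:-→d1:-→d2:-→d3:-→d4:-→d5:-→d6:-→d7:-→d8:-→d9:-→d10:-→d11:-→d12:-→d13:-→d14:-→d15:-→d16:-→d17:-→d18:-→d19:H3 -> H3
  + 212.249.47.128/27 (H3) depth=27
  + 0.0.0.0/0 (H0) depth=0
  lookup 130.171.80.15: bits 10000010101010110101 walk d0:H0→d1:-→d2:-→d3:-→d4:-→d5:-→d6:-→d7:-→d8:-→d9:-→d10:-→d11:-→d12:-→d13:-→d14:-→d15:-→d16:-→d17:-→d18:-→d19:H3→d20:H2 -> H2
  + 181.136.89.0/24 (H1) depth=24
  - 130.171.80.0/20 clear@20
  + 192.0.0.0/2 (H3) depth=2
  + 0.0.0.0/0 (H3) depth=0
  + 130.171.83.0/24 (H3) depth=24
  lookup 130.171.64.33: bits 1000001010101011010 walk d0:H3→d1:-→d2:-→d3:-→d4:-→d5:-→d6:-→d7:-→d8:-→d9:-→d10:-→d11:-→d12:-→d13:-→d14:-→d15:-→d16:-→d17:-→d18:-→d19:H3 -> H3
  - 181.136.89.0/24 clear@24
  - 130.171.83.0/24 clear@24
  lookup 212.249.47.128: bits 110101001111100100101111100 walk d0:H3→d1:-→d2:H3→d3:-→d4:-→d5:-→d6:-→d7:-→d8:-→d9:-→d10:-→d11:-→d12:-→d13:-→d14:-→d15:-→d16:-→d17:-→d18:-→d19:-→d20:-→d21:-→d22:-→d23:-→d24:-→d25:-→d26:-→d27:H3 -> H3
  + 130.171.0.0/16 (H2) depth=16
  + 212.249.0.0/17 (H0) depth=17

== LOOKUPS ==
["H2","H2","H3","H2","H3","H3"]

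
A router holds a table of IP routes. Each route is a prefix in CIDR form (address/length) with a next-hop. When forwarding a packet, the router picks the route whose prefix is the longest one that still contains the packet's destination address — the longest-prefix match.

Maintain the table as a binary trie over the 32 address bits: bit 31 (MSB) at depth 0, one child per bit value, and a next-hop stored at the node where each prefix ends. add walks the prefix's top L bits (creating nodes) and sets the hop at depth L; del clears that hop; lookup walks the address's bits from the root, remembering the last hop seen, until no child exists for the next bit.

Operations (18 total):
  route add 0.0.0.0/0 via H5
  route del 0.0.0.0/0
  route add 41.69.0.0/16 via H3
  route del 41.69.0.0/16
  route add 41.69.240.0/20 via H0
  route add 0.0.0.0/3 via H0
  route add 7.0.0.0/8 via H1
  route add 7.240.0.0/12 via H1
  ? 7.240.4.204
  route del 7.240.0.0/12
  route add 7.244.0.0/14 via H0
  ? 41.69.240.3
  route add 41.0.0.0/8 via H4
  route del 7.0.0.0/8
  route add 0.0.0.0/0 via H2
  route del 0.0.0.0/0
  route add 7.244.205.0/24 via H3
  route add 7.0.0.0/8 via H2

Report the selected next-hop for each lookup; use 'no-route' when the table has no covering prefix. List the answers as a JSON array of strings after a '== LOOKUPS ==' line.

Process each operation:
  + 0.0.0.0/0 (H5) depth=0
  del 0.0.0.0/0 (clear depth 0)
  + 41.69.0.0/16 (H3) depth=16
  del 41.69.0.0/16 (clear depth 16)
  + 41.69.240.0/20 (H0) depth=20
  + 0.0.0.0/3 (H0) depth=3
  + 7.0.0.0/8 (H1) depth=8
  + 7.240.0.0/12 (H1) depth=12
  ? 7.240.4.204  path d0:-→d1:-→d2:-→d3:H0→d4:-→d5:-→d6:-→d7:-→d8:H1→d9:-→d10:-→d11:-→d12:H1  best=H1
  del 7.240.0.0/12 (clear depth 12)
  + 7.244.0.0/14 (H0) depth=14
  ? 41.69.240.3  path d0:-→d1:-→d2:-→d3:-→d4:-→d5:-→d6:-→d7:-→d8:-→d9:-→d10:-→d11:-→d12:-→d13:-→d14:-→d15:-→d16:-→d17:-→d18:-→d19:-→d20:H0  best=H0
  + 41.0.0.0/8 (H4) depth=8
  del 7.0.0.0/8 (clear depth 8)
  + 0.0.0.0/0 (H2) depth=0
  del 0.0.0.0/0 (clear depth 0)
  + 7.244.205.0/24 (H3) depth=24
  + 7.0.0.0/8 (H2) depth=8

== LOOKUPS ==
["H1","H0"]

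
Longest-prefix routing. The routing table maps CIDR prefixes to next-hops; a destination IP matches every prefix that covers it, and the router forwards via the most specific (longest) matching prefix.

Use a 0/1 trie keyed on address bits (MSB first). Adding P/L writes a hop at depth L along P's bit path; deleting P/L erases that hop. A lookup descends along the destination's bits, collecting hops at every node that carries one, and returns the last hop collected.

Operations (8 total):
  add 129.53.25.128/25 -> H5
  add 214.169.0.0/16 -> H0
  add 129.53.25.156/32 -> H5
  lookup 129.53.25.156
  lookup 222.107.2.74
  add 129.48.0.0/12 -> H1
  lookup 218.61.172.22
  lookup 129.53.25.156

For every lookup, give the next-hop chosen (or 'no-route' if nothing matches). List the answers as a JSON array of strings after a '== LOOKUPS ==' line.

Apply in order:
  add 129.53.25.128/25 -> H5 at depth 25
  add 214.169.0.0/16 -> H0 at depth 16
  add 129.53.25.156/32 -> H5 at depth 32
  Q 129.53.25.156: descend 10000001001101010001100110011100 ; hops seen [H5,H5] ; pick H5
  Q 222.107.2.74: descend 1101 ; hops seen [∅] ; pick no-route
  add 129.48.0.0/12 -> H1 at depth 12
  Q 218.61.172.22: descend 1101 ; hops seen [∅] ; pick no-route
  Q 129.53.25.156: descend 10000001001101010001100110011100 ; hops seen [H1,H5,H5] ; pick H5

== LOOKUPS ==
["H5","no-route","no-route","H5"]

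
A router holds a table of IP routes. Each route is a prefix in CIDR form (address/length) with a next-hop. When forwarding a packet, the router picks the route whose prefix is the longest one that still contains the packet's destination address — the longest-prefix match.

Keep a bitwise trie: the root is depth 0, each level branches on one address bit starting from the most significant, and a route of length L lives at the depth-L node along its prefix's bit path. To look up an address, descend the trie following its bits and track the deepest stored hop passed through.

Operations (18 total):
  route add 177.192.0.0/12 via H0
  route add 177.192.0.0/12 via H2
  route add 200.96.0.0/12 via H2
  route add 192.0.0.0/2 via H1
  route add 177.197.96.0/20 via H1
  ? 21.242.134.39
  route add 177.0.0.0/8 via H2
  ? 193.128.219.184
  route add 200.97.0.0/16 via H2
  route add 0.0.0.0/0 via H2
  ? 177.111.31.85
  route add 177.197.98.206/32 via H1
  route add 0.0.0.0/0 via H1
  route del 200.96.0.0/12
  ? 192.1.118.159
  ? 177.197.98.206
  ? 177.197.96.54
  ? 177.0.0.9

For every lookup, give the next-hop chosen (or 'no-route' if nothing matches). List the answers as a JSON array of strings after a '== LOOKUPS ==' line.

Apply in order:
  + 177.192.0.0/12 (H0) depth=12
  + 177.192.0.0/12 (H2) depth=12
  + 200.96.0.0/12 (H2) depth=12
  + 192.0.0.0/2 (H1) depth=2
  + 177.197.96.0/20 (H1) depth=20
  lookup 21.242.134.39: bits ε walk d0:- -> no-route
  + 177.0.0.0/8 (H2) depth=8
  lookup 193.128.219.184: bits 1100 walk d0:-→d1:-→d2:H1→d3:-→d4:- -> H1
  + 200.97.0.0/16 (H2) depth=16
  + 0.0.0.0/0 (H2) depth=0
  lookup 177.111.31.85: bits 10110001 walk d0:H2→d1:-→d2:-→d3:-→d4:-→d5:-→d6:-→d7:-→d8:H2 -> H2
  + 177.197.98.206/32 (H1) depth=32
  + 0.0.0.0/0 (H1) depth=0
  del 200.96.0.0/12 (clear depth 12)
  lookup 192.1.118.159: bits 1100 walk d0:H1→d1:-→d2:H1→d3:-→d4:- -> H1
  lookup 177.197.98.206: bits 10110001110001010110001011001110 walk d0:H1→d1:-→d2:-→d3:-→d4:-→d5:-→d6:-→d7:-→d8:H2→d9:-→d10:-→d11:-→d12:H2→d13:-→d14:-→d15:-→d16:-→d17:-→d18:-→d19:-→d20:H1→d21:-→d22:-→d23:-→d24:-→d25:-→d26:-→d27:-→d28:-→d29:-→d30:-→d31:-→d32:H1 -> H1
  lookup 177.197.96.54: bits 1011000111000101011000 walk d0:H1→d1:-→d2:-→d3:-→d4:-→d5:-→d6:-→d7:-→d8:H2→d9:-→d10:-→d11:-→d12:H2→d13:-→d14:-→d15:-→d16:-→d17:-→d18:-→d19:-→d20:H1→d21:-→d22:- -> H1
  lookup 177.0.0.9: bits 10110001 walk d0:H1→d1:-→d2:-→d3:-→d4:-→d5:-→d6:-→d7:-→d8:H2 -> H2

== LOOKUPS ==
["no-route","H1","H2","H1","H1","H1","H2"]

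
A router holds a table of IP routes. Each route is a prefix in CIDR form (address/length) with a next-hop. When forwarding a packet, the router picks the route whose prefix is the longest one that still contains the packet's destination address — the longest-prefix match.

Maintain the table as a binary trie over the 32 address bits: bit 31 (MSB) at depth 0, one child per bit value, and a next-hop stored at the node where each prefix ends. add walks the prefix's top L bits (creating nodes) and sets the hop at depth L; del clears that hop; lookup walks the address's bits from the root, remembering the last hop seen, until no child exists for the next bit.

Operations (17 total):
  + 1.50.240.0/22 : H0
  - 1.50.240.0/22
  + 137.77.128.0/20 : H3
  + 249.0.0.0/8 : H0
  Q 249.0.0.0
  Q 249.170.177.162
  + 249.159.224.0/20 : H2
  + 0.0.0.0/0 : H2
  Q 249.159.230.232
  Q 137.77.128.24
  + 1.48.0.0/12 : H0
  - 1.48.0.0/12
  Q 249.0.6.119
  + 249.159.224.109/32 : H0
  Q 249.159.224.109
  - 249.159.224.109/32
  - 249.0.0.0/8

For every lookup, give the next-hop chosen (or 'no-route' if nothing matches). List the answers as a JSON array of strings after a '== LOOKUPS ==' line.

Apply in order:
  + 1.50.240.0/22 (H0) depth=22
  del 1.50.240.0/22 (clear depth 22)
  + 137.77.128.0/20 (H3) depth=20
  + 249.0.0.0/8 (H0) depth=8
  Q 249.0.0.0: descend 11111001 ; hops seen [H0] ; pick H0
  Q 249.170.177.162: descend 11111001 ; hops seen [H0] ; pick H0
  + 249.159.224.0/20 (H2) depth=20
  + 0.0.0.0/0 (H2) depth=0
  Q 249.159.230.232: descend 11111001100111111110 ; hops seen [H2,H0,H2] ; pick H2
  Q 137.77.128.24: descend 10001001010011011000 ; hops seen [H2,H3] ; pick H3
  + 1.48.0.0/12 (H0) depth=12
  del 1.48.0.0/12 (clear depth 12)
  Q 249.0.6.119: descend 11111001 ; hops seen [H2,H0] ; pick H0
  + 249.159.224.109/32 (H0) depth=32
  Q 249.159.224.109: descend 11111001100111111110000001101101 ; hops seen [H2,H0,H2,H0] ; pick H0
  del 249.159.224.109/32 (clear depth 32)
  del 249.0.0.0/8 (clear depth 8)

== LOOKUPS ==
["H0","H0","H2","H3","H0","H0"]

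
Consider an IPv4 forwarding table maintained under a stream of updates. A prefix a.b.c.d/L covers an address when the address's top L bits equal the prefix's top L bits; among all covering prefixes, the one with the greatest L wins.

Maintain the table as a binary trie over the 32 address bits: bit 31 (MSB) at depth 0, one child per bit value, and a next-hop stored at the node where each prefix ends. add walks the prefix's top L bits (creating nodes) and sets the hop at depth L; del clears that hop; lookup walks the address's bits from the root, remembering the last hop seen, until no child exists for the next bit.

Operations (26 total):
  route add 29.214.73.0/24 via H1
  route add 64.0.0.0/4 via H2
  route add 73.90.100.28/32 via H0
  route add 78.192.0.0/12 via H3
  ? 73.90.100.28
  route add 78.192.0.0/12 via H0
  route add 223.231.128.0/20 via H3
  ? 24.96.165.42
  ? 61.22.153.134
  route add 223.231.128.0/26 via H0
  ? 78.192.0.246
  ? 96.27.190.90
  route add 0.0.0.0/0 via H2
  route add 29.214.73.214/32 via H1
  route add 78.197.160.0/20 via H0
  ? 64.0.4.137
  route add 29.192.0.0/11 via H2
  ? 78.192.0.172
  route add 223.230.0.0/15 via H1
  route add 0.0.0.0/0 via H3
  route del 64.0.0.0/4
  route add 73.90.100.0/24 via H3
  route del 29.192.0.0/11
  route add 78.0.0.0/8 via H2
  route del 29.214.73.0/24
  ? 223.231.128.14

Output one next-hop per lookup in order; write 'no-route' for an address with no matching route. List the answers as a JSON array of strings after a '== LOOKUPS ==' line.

Trace:
  + 29.214.73.0/24 (H1) depth=24
  + 64.0.0.0/4 (H2) depth=4
  + 73.90.100.28/32 (H0) depth=32
  + 78.192.0.0/12 (H3) depth=12
  Q 73.90.100.28: descend 01001001010110100110010000011100 ; hops seen [H2,H0] ; pick H0
  + 78.192.0.0/12 (H0) depth=12
  + 223.231.128.0/20 (H3) depth=20
  Q 24.96.165.42: descend 00011 ; hops seen [∅] ; pick no-route
  Q 61.22.153.134: descend 00 ; hops seen [∅] ; pick no-route
  + 223.231.128.0/26 (H0) depth=26
  Q 78.192.0.246: descend 010011101100 ; hops seen [H2,H0] ; pick H0
  Q 96.27.190.90: descend 01 ; hops seen [∅] ; pick no-route
  + 0.0.0.0/0 (H2) depth=0
  + 29.214.73.214/32 (H1) depth=32
  + 78.197.160.0/20 (H0) depth=20
  Q 64.0.4.137: descend 0100 ; hops seen [H2,H2] ; pick H2
  + 29.192.0.0/11 (H2) depth=11
  Q 78.192.0.172: descend 0100111011000 ; hops seen [H2,H2,H0] ; pick H0
  + 223.230.0.0/15 (H1) depth=15
  + 0.0.0.0/0 (H3) depth=0
  del 64.0.0.0/4 (clear depth 4)
  + 73.90.100.0/24 (H3) depth=24
  del 29.192.0.0/11 (clear depth 11)
  + 78.0.0.0/8 (H2) depth=8
  del 29.214.73.0/24 (clear depth 24)
  Q 223.231.128.14: descend 11011111111001111000000000 ; hops seen [H3,H1,H3,H0] ; pick H0

== LOOKUPS ==
["H0","no-route","no-route","H0","no-route","H2","H0","H0"]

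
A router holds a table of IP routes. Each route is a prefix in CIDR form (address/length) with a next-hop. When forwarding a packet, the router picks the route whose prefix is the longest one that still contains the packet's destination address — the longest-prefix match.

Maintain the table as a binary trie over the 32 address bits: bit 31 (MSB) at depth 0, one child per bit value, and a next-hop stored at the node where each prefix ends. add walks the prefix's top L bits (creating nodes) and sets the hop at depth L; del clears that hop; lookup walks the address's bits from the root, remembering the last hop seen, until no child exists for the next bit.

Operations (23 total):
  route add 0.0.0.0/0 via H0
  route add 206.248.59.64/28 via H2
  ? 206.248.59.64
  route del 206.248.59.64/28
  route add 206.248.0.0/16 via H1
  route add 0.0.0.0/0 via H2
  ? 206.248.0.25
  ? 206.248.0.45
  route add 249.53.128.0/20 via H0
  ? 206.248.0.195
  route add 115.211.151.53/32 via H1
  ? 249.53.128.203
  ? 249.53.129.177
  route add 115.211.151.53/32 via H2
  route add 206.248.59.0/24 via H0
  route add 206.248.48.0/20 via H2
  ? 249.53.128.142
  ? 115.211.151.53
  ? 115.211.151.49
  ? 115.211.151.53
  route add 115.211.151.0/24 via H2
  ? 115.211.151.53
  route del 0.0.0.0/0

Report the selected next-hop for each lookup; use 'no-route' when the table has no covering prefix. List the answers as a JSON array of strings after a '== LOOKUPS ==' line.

Apply in order:
  + 0.0.0.0/0 (H0) depth=0
  + 206.248.59.64/28 (H2) depth=28
  Q 206.248.59.64: descend 1100111011111000001110110100 ; hops seen [H0,H2] ; pick H2
  - 206.248.59.64/28 clear@28
  + 206.248.0.0/16 (H1) depth=16
  + 0.0.0.0/0 (H2) depth=0
  Q 206.248.0.25: descend 110011101111100000 ; hops seen [H2,H1] ; pick H1
  Q 206.248.0.45: descend 110011101111100000 ; hops seen [H2,H1] ; pick H1
  + 249.53.128.0/20 (H0) depth=20
  Q 206.248.0.195: descend 110011101111100000 ; hops seen [H2,H1] ; pick H1
  + 115.211.151.53/32 (H1) depth=32
  Q 249.53.128.203: descend 11111001001101011000 ; hops seen [H2,H0] ; pick H0
  Q 249.53.129.177: descend 11111001001101011000 ; hops seen [H2,H0] ; pick H0
  + 115.211.151.53/32 (H2) depth=32
  + 206.248.59.0/24 (H0) depth=24
  + 206.248.48.0/20 (H2) depth=20
  Q 249.53.128.142: descend 11111001001101011000 ; hops seen [H2,H0] ; pick H0
  Q 115.211.151.53: descend 01110011110100111001011100110101 ; hops seen [H2,H2] ; pick H2
  Q 115.211.151.49: descend 01110011110100111001011100110 ; hops seen [H2] ; pick H2
  Q 115.211.151.53: descend 01110011110100111001011100110101 ; hops seen [H2,H2] ; pick H2
  + 115.211.151.0/24 (H2) depth=24
  Q 115.211.151.53: descend 01110011110100111001011100110101 ; hops seen [H2,H2,H2] ; pick H2
  - 0.0.0.0/0 clear@0

== LOOKUPS ==
["H2","H1","H1","H1","H0","H0","H0","H2","H2","H2","H2"]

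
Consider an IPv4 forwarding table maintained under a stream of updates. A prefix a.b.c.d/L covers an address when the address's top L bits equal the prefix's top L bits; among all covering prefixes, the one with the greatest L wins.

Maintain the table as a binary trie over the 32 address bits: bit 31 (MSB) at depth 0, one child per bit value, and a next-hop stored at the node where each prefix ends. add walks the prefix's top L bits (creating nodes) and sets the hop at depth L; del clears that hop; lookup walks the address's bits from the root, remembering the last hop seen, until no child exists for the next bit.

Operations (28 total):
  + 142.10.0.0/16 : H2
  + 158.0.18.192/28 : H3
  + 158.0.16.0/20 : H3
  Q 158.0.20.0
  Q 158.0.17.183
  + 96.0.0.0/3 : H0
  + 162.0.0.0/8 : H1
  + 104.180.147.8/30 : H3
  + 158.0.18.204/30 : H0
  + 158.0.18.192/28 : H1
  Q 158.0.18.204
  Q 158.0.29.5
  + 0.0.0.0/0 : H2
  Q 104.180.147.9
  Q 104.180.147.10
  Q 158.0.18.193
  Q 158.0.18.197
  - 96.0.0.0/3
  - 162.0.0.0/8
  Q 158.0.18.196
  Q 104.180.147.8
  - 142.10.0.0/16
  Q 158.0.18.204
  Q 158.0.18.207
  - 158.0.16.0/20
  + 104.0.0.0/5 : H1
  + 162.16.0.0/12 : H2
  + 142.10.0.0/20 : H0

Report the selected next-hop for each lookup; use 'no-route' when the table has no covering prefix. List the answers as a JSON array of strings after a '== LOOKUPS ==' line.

Trace:
  + 142.10.0.0/16 (H2) depth=16
  + 158.0.18.192/28 (H3) depth=28
  + 158.0.16.0/20 (H3) depth=20
  Q 158.0.20.0: descend 100111100000000000010 ; hops seen [H3] ; pick H3
  Q 158.0.17.183: descend 1001111000000000000100 ; hops seen [H3] ; pick H3
  + 96.0.0.0/3 (H0) depth=3
  + 162.0.0.0/8 (H1) depth=8
  + 104.180.147.8/30 (H3) depth=30
  + 158.0.18.204/30 (H0) depth=30
  + 158.0.18.192/28 (H1) depth=28
  Q 158.0.18.204: descend 100111100000000000010010110011 ; hops seen [H3,H1,H0] ; pick H0
  Q 158.0.29.5: descend 10011110000000000001 ; hops seen [H3] ; pick H3
  + 0.0.0.0/0 (H2) depth=0
  Q 104.180.147.9: descend 011010001011010010010011000010 ; hops seen [H2,H0,H3] ; pick H3
  Q 104.180.147.10: descend 011010001011010010010011000010 ; hops seen [H2,H0,H3] ; pick H3
  Q 158.0.18.193: descend 1001111000000000000100101100 ; hops seen [H2,H3,H1] ; pick H1
  Q 158.0.18.197: descend 1001111000000000000100101100 ; hops seen [H2,H3,H1] ; pick H1
  del 96.0.0.0/3 (clear depth 3)
  del 162.0.0.0/8 (clear depth 8)
  Q 158.0.18.196: descend 1001111000000000000100101100 ; hops seen [H2,H3,H1] ; pick H1
  Q 104.180.147.8: descend 011010001011010010010011000010 ; hops seen [H2,H3] ; pick H3
  del 142.10.0.0/16 (clear depth 16)
  Q 158.0.18.204: descend 100111100000000000010010110011 ; hops seen [H2,H3,H1,H0] ; pick H0
  Q 158.0.18.207: descend 100111100000000000010010110011 ; hops seen [H2,H3,H1,H0] ; pick H0
  del 158.0.16.0/20 (clear depth 20)
  + 104.0.0.0/5 (H1) depth=5
  + 162.16.0.0/12 (H2) depth=12
  + 142.10.0.0/20 (H0) depth=20

== LOOKUPS ==
["H3","H3","H0","H3","H3","H3","H1","H1","H1","H3","H0","H0"]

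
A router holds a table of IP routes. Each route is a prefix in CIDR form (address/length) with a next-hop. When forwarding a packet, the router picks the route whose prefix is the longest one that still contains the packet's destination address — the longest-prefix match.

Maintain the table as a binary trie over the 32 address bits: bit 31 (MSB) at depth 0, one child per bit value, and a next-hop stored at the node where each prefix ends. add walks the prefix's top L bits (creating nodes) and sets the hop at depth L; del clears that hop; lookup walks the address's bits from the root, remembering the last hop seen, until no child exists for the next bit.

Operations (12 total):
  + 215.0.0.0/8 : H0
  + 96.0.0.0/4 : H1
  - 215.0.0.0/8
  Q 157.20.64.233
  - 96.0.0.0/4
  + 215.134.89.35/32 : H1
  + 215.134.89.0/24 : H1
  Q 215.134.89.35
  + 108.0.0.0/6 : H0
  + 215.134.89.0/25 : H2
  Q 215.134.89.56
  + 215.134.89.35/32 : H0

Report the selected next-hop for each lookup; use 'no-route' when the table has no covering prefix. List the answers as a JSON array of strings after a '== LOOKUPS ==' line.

Trace:
  + 215.0.0.0/8 (H0) depth=8
  + 96.0.0.0/4 (H1) depth=4
  del 215.0.0.0/8 (clear depth 8)
  ? 157.20.64.233  path d0:-→d1:-  best=no-route
  del 96.0.0.0/4 (clear depth 4)
  + 215.134.89.35/32 (H1) depth=32
  + 215.134.89.0/24 (H1) depth=24
  ? 215.134.89.35  path d0:-→d1:-→d2:-→d3:-→d4:-→d5:-→d6:-→d7:-→d8:-→d9:-→d10:-→d11:-→d12:-→d13:-→d14:-→d15:-→d16:-→d17:-→d18:-→d19:-→d20:-→d21:-→d22:-→d23:-→d24:H1→d25:-→d26:-→d27:-→d28:-→d29:-→d30:-→d31:-→d32:H1  best=H1
  + 108.0.0.0/6 (H0) depth=6
  + 215.134.89.0/25 (H2) depth=25
  ? 215.134.89.56  path d0:-→d1:-→d2:-→d3:-→d4:-→d5:-→d6:-→d7:-→d8:-→d9:-→d10:-→d11:-→d12:-→d13:-→d14:-→d15:-→d16:-→d17:-→d18:-→d19:-→d20:-→d21:-→d22:-→d23:-→d24:H1→d25:H2→d26:-→d27:-  best=H2
  + 215.134.89.35/32 (H0) depth=32

== LOOKUPS ==
["no-route","H1","H2"]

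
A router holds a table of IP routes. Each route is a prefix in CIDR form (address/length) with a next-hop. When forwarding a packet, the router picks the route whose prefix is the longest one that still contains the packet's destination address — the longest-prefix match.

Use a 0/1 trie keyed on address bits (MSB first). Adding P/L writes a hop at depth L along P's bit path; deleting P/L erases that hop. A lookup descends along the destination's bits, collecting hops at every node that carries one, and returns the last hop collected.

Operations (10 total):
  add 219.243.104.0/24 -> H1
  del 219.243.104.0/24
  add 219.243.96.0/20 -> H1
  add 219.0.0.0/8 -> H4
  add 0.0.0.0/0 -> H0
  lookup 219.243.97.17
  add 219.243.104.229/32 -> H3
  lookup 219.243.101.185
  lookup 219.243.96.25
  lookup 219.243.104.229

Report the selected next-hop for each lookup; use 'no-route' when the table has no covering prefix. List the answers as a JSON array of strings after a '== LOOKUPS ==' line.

Apply in order:
  + 219.243.104.0/24 (H1) depth=24
  del 219.243.104.0/24 (clear depth 24)
  + 219.243.96.0/20 (H1) depth=20
  + 219.0.0.0/8 (H4) depth=8
  + 0.0.0.0/0 (H0) depth=0
  ? 219.243.97.17  path d0:H0→d1:-→d2:-→d3:-→d4:-→d5:-→d6:-→d7:-→d8:H4→d9:-→d10:-→d11:-→d12:-→d13:-→d14:-→d15:-→d16:-→d17:-→d18:-→d19:-→d20:H1  best=H1
  + 219.243.104.229/32 (H3) depth=32
  ? 219.243.101.185  path d0:H0→d1:-→d2:-→d3:-→d4:-→d5:-→d6:-→d7:-→d8:H4→d9:-→d10:-→d11:-→d12:-→d13:-→d14:-→d15:-→d16:-→d17:-→d18:-→d19:-→d20:H1  best=H1
  ? 219.243.96.25  path d0:H0→d1:-→d2:-→d3:-→d4:-→d5:-→d6:-→d7:-→d8:H4→d9:-→d10:-→d11:-→d12:-→d13:-→d14:-→d15:-→d16:-→d17:-→d18:-→d19:-→d20:H1  best=H1
  ? 219.243.104.229  path d0:H0→d1:-→d2:-→d3:-→d4:-→d5:-→d6:-→d7:-→d8:H4→d9:-→d10:-→d11:-→d12:-→d13:-→d14:-→d15:-→d16:-→d17:-→d18:-→d19:-→d20:H1→d21:-→d22:-→d23:-→d24:-→d25:-→d26:-→d27:-→d28:-→d29:-→d30:-→d31:-→d32:H3  best=H3

== LOOKUPS ==
["H1","H1","H1","H3"]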